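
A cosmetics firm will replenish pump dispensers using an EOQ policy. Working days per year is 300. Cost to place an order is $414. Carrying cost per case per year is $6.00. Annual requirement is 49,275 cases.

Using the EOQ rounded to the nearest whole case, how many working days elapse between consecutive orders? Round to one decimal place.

Q* = √(2·D·S / H) = √(2·49,275·414 / 6) = √6,799,950.0 ≈ 2,607.67 → Q = 2,608 cases
Days between orders = 300 / (D/Q) = 300 / 18.894 ≈ 15.878

15.9 days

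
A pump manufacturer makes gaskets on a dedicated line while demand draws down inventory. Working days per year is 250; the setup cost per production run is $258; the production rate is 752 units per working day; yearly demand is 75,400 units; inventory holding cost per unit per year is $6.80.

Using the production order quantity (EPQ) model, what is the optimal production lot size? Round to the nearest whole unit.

3,091 units

d = 75,400/250 = 301.6000 units/day;  effective holding cost H(1 − d/p) = 6.8·(1 − 301.6000/752) = 4.07277
Q* = √(2DS / H_eff) = √(2·75,400·258 / 4.07277) ≈ 3,090.76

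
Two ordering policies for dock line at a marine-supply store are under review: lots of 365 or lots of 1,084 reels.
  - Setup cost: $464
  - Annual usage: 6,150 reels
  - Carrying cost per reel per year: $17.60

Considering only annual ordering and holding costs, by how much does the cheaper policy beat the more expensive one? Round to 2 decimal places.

$1,141.59

TC(Q) = (D/Q)S + (Q/2)H
TC(365) = (6,150/365)×464 + (365/2)×17.6 = $11,030.08
TC(1,084) = (6,150/1,084)×464 + (1,084/2)×17.6 = $12,171.67
Cheaper: Q = 365.  Difference = $1,141.59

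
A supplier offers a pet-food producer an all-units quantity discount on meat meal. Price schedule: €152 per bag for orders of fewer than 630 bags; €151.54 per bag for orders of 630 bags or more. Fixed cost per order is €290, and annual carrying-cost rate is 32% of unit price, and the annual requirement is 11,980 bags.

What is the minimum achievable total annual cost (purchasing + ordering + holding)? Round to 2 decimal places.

H₁ = 32%×€152 = €48.6400;  H₂ = 32%×€151.54 = €48.4928
EOQ₁ = √(2×11,980×290/48.6400) = 377.96  (< 630, feasible at tier 1)
EOQ₂ = √(2×11,980×290/48.4928) = 378.53  (< 630 → use Q = 630 at tier-2 price)
TC(tier 1 (EOQ₁), Q≈378.0) = €1,839,343.97
TC(tier 2, Q≈630.0) = €1,836,239.04
Minimum at tier 2: €1,836,239.04

€1,836,239.04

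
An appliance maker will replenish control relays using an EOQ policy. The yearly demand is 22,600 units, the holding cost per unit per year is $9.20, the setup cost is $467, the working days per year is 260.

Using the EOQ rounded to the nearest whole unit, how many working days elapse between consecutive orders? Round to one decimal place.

Optimal lot size Q* = (2 × 22,600 × $467 / $9.2)^½ ≈ 1,514.72 → Q = 1,515 units
Cycle time = (working days × Q)/D = (260 × 1,515) / 22,600 = 17.429 days

17.4 days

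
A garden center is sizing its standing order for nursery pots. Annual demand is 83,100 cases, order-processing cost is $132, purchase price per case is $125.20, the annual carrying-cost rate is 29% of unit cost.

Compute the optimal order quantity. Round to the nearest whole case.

H = i·C = 0.29 × $125.2 = $36.3080 per case-year
Optimal lot size Q* = (2 × 83,100 × $132 / $36.308)^½ ≈ 777.32

777 cases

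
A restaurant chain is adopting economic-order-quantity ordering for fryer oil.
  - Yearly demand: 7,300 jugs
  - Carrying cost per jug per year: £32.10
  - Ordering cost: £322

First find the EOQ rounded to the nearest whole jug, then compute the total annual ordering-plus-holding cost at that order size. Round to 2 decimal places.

£12,284.49

2DS/H = 2·7,300·322/32.1 = 146,454.83
EOQ = √146,454.83 ≈ 382.69 → Q = 383 jugs
Orders/yr = 7,300/383 = 19.060; ordering cost = 19.060 × £322 = £6,137.34
Average inventory = 383/2 = 191.5; holding cost = 191.5 × £32.1 = £6,147.15
Total = £6,137.34 + £6,147.15 = £12,284.49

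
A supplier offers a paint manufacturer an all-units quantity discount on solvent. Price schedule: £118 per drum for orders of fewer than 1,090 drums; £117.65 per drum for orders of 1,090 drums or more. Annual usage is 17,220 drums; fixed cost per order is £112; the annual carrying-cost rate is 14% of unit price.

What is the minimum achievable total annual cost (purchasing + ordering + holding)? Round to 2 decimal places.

£2,036,679.09

H₁ = 14%×£118 = £16.5200;  H₂ = 14%×£117.65 = £16.4710
EOQ₁ = √(2×17,220×112/16.5200) = 483.21  (< 1,090, feasible at tier 1)
EOQ₂ = √(2×17,220×112/16.4710) = 483.93  (< 1,090 → use Q = 1,090 at tier-2 price)
TC(tier 1 (EOQ₁), Q≈483.2) = £2,039,942.62
TC(tier 2, Q≈1,090.0) = £2,036,679.09
Minimum at tier 2: £2,036,679.09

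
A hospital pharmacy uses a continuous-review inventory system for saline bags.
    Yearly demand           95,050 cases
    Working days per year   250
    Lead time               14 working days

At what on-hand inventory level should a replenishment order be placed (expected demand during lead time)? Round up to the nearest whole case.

5,323 cases

Daily demand d = 95,050 / 250 = 380.200 cases/day
Demand during lead time = 380.200 × 14 = 5,322.80
Reorder point = 5,322.80 → round up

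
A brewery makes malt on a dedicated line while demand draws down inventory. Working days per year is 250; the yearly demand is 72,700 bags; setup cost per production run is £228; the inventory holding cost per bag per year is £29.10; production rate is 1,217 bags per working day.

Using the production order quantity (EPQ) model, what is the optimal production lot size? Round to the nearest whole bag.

1,223 bags

d = 72,700/250 = 290.8000 bags/day;  effective holding cost H(1 − d/p) = 29.1·(1 − 290.8000/1217) = 22.14661
Q* = √(2DS / H_eff) = √(2·72,700·228 / 22.14661) ≈ 1,223.48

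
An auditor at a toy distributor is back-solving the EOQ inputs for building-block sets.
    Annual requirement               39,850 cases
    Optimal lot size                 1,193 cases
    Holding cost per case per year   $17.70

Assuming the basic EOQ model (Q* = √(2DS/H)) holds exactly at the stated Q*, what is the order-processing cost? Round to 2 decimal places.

From Q* = √(2DS/H) ⇒ Q*² = 2DS/H.
S = Q²H / (2D) = 1,193² × 17.7 / (2 × 39,850) = 316.0791

$316.08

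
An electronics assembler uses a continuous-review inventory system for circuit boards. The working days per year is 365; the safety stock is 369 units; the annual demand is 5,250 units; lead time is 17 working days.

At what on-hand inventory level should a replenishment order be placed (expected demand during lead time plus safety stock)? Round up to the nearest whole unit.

614 units

Daily demand d = 5,250 / 365 = 14.384 units/day
Demand during lead time = 14.384 × 17 = 244.52
Reorder point = 244.52 + 369 = 613.52 → round up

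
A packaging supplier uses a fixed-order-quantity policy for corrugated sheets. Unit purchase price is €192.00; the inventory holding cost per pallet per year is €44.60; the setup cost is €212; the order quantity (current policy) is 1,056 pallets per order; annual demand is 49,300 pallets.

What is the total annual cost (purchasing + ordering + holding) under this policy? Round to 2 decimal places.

Annual ordering cost = (D/Q)·S = (49,300/1,056) × 212 = €9,897.35
Annual holding cost  = (Q/2)·H = (1,056/2) × 44.6 = €23,548.80
Purchase cost = D·C = 49,300 × 192 = €9,465,600.00
Total = €9,897.35 + €23,548.80 + €9,465,600.00 = €9,499,046.15

€9,499,046.15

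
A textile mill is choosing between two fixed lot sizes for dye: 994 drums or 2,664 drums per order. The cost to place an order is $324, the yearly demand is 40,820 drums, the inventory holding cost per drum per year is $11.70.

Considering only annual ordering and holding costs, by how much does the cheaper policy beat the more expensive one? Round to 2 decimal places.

$1,428.58

For each Q, cost = (D/Q)·S + (Q/2)·H.
TC(994) = (40,820/994)×324 + (994/2)×11.7 = $19,120.41
TC(2,664) = (40,820/2,664)×324 + (2,664/2)×11.7 = $20,548.99
Lots of 994 are cheaper by $1,428.58.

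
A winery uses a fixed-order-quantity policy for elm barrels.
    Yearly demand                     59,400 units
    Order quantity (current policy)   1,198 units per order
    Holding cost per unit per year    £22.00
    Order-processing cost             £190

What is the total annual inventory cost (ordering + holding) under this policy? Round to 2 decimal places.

Orders/yr = 59,400/1,198 = 49.583; ordering cost = 49.583 × £190 = £9,420.70
Average inventory = 1,198/2 = 599; holding cost = 599 × £22 = £13,178.00
Total = £9,420.70 + £13,178.00 = £22,598.70

£22,598.70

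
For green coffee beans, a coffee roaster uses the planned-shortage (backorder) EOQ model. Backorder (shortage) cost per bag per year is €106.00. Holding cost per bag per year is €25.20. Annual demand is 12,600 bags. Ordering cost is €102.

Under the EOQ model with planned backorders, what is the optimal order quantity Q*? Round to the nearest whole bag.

Basic EOQ = √(2·12,600·102/25.2) = 319.374
Backorder adjustment √((H+b)/b) = √((25.2+106)/106) = 1.1125
Q* = 319.374 × 1.1125 ≈ 355.32

355 bags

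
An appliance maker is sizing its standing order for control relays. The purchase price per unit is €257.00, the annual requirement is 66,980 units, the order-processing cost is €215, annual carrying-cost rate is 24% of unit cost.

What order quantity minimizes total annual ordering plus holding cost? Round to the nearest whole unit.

Carrying cost H = €257 × 24% = €61.6800/unit/yr
2DS/H = 2·66,980·215/61.68 = 466,948.77
EOQ = √466,948.77 ≈ 683.34

683 units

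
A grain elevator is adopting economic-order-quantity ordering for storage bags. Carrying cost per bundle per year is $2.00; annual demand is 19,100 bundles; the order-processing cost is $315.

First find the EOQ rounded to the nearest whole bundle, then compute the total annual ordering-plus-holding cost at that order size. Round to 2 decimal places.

EOQ = √(2DS/H) = √(2 × 19,100 × 315 / 2)
    = √(6,016,500.00) ≈ 2,452.86 → Q = 2,453 bundles
Annual ordering cost = (D/Q)·S = (19,100/2,453) × 315 = $2,452.71
Annual holding cost  = (Q/2)·H = (2,453/2) × 2 = $2,453.00
Total = $2,452.71 + $2,453.00 = $4,905.71

$4,905.71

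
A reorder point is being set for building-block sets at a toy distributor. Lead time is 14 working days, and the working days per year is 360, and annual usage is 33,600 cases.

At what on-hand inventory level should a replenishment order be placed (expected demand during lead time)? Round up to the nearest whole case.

Daily demand d = 33,600 / 360 = 93.333 cases/day
Demand during lead time = 93.333 × 14 = 1,306.67
Reorder point = 1,306.67 → round up

1,307 cases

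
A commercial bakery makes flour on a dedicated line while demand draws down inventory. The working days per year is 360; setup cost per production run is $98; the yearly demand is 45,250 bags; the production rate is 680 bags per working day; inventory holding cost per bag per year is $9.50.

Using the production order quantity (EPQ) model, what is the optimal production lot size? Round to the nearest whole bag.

Daily demand d = 45,250/360 = 125.694; p = 680; 1 − d/p = 0.81516
EPQ = √(2DS / (H(1 − d/p)))
    = √(2 × 45,250 × 98 / (9.5 × 0.81516)) ≈ 1,070.18

1,070 bags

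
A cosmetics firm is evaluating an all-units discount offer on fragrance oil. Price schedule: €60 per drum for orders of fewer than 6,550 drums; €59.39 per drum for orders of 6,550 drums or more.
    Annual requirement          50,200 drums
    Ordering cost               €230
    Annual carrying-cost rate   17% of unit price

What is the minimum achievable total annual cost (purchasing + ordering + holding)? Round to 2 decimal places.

€3,016,206.13

H₁ = 17%×€60 = €10.2000;  H₂ = 17%×€59.39 = €10.0963
EOQ₁ = √(2×50,200×230/10.2000) = 1,504.63  (< 6,550, feasible at tier 1)
EOQ₂ = √(2×50,200×230/10.0963) = 1,512.34  (< 6,550 → use Q = 6,550 at tier-2 price)
TC(tier 1 (EOQ₁), Q≈1,504.6) = €3,027,347.26
TC(tier 2, Q≈6,550.0) = €3,016,206.13
Minimum at tier 2: €3,016,206.13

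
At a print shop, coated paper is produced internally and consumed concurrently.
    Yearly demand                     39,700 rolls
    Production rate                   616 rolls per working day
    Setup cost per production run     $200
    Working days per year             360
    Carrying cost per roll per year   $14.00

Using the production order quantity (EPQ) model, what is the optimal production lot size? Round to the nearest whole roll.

1,175 rolls

Daily demand d = 39,700/360 = 110.278; p = 616; 1 − d/p = 0.82098
EPQ = √(2DS / (H(1 − d/p)))
    = √(2 × 39,700 × 200 / (14 × 0.82098)) ≈ 1,175.43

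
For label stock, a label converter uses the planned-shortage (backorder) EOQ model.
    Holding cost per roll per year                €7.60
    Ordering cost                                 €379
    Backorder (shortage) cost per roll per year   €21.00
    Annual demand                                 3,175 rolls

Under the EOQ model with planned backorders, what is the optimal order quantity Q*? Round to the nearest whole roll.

657 rolls

Basic EOQ = √(2·3,175·379/7.6) = 562.729
Backorder adjustment √((H+b)/b) = √((7.6+21)/21) = 1.1670
Q* = 562.729 × 1.1670 ≈ 656.71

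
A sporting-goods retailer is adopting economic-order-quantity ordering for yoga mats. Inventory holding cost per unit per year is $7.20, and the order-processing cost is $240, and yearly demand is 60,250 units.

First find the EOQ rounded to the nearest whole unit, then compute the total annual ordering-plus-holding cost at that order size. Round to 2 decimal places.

$14,429.97

EOQ = √(2DS/H) = √(2 × 60,250 × 240 / 7.2)
    = √(4,016,666.67) ≈ 2,004.16 → Q = 2,004 units
Annual ordering cost = (D/Q)·S = (60,250/2,004) × 240 = $7,215.57
Annual holding cost  = (Q/2)·H = (2,004/2) × 7.2 = $7,214.40
Total = $7,215.57 + $7,214.40 = $14,429.97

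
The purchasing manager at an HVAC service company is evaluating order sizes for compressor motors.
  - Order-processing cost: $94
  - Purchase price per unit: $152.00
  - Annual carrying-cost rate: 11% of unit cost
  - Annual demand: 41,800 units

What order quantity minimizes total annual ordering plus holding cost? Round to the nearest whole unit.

686 units

Holding cost per unit per year: H = 11% × $152 = $16.7200
Q* = √(2·D·S / H) = √(2·41,800·94 / 16.72) = √470,000.0 ≈ 685.57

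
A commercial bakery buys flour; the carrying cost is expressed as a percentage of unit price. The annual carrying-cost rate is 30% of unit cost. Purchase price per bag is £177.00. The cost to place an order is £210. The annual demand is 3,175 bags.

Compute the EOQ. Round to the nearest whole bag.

158 bags

Holding cost per bag per year: H = 30% × £177 = £53.1000
2DS/H = 2·3,175·210/53.1 = 25,112.99
EOQ = √25,112.99 ≈ 158.47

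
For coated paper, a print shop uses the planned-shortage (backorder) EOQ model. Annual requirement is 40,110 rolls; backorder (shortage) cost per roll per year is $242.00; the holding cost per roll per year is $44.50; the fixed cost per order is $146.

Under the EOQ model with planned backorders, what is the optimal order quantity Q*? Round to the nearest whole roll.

558 rolls

Q* = √(2DS/H) · √((H + b)/b)
   = √(2 × 40,110 × 146 / 44.5) · √((44.5 + 242) / 242)
   = 513.024 × 1.0881 ≈ 558.20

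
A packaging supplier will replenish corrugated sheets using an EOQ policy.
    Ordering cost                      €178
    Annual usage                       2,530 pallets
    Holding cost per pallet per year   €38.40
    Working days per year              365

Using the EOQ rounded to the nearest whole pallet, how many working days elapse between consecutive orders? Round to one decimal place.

22.1 days

EOQ = √(2DS/H) = √(2 × 2,530 × 178 / 38.4)
    = √(23,455.21) ≈ 153.15 → Q = 153 pallets
Days between orders = 365 / (D/Q) = 365 / 16.536 ≈ 22.073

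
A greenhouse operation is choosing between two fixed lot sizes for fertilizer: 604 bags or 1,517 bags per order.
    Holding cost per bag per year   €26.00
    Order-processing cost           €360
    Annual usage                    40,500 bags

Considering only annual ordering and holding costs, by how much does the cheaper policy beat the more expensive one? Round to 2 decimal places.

€2,659.00

For each Q, cost = (D/Q)·S + (Q/2)·H.
TC(604) = (40,500/604)×360 + (604/2)×26 = €31,991.07
TC(1,517) = (40,500/1,517)×360 + (1,517/2)×26 = €29,332.07
|ΔTC| = |€31,991.07 − €29,332.07| = €2,659.00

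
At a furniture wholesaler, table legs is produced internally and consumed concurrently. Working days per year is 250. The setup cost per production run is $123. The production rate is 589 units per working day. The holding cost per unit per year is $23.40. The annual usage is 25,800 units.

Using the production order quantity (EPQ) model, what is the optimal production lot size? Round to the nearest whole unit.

573 units

Daily demand d = 25,800/250 = 103.200; p = 589; 1 − d/p = 0.82479
EPQ = √(2DS / (H(1 − d/p)))
    = √(2 × 25,800 × 123 / (23.4 × 0.82479)) ≈ 573.45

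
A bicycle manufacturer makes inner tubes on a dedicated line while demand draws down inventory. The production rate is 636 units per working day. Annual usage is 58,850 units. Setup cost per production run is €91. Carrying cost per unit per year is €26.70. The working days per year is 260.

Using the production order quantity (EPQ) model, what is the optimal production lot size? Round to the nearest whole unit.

789 units

d = 58,850/260 = 226.3462 units/day;  effective holding cost H(1 − d/p) = 26.7·(1 − 226.3462/636) = 17.19773
Q* = √(2DS / H_eff) = √(2·58,850·91 / 17.19773) ≈ 789.18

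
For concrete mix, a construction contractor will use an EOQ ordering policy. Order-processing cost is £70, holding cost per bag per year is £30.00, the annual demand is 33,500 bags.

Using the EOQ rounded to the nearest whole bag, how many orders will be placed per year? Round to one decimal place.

Q* = √(2·D·S / H) = √(2·33,500·70 / 30) = √156,333.3 ≈ 395.39 → Q = 395
Orders per year = D/Q = 33,500 / 395 = 84.810

84.8 orders per year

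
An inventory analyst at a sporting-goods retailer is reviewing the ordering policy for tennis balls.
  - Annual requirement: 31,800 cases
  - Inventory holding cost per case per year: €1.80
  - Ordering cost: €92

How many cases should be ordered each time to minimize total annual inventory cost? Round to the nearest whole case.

1,803 cases

EOQ = √(2DS/H) = √(2 × 31,800 × 92 / 1.8)
    = √(3,250,666.67) ≈ 1,802.96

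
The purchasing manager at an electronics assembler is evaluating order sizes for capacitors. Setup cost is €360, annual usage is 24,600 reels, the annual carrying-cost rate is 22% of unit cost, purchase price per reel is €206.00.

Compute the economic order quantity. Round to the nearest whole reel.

Carrying cost H = €206 × 22% = €45.3200/reel/yr
Q* = √(2·D·S / H) = √(2·24,600·360 / 45.32) = √390,820.8 ≈ 625.16

625 reels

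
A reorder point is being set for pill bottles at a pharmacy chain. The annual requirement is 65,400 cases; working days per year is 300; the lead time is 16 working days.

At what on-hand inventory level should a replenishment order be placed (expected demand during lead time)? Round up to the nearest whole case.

3,488 cases

Daily demand d = 65,400 / 300 = 218.000 cases/day
Demand during lead time = 218.000 × 16 = 3,488.00
Reorder point = 3,488.00 → round up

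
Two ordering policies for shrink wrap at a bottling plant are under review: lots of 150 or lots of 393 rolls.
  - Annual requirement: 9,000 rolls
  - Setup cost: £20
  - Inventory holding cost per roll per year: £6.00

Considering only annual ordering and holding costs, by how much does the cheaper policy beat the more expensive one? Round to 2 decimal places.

£12.98

For each Q, cost = (D/Q)·S + (Q/2)·H.
TC(150) = (9,000/150)×20 + (150/2)×6 = £1,650.00
TC(393) = (9,000/393)×20 + (393/2)×6 = £1,637.02
|ΔTC| = |£1,650.00 − £1,637.02| = £12.98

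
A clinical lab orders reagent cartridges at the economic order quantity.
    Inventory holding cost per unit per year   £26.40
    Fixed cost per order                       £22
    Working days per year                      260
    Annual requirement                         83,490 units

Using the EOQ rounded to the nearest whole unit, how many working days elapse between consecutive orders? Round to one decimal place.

2DS/H = 2·83,490·22/26.4 = 139,150.00
EOQ = √139,150.00 ≈ 373.03 → Q = 373 units
Cycle time = (working days × Q)/D = (260 × 373) / 83,490 = 1.162 days

1.2 days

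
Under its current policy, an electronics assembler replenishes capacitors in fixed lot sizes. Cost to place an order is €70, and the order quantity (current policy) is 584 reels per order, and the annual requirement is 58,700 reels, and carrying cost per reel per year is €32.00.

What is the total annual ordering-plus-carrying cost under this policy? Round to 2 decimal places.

€16,379.96

Annual ordering cost = (D/Q)·S = (58,700/584) × 70 = €7,035.96
Annual holding cost  = (Q/2)·H = (584/2) × 32 = €9,344.00
Total = €7,035.96 + €9,344.00 = €16,379.96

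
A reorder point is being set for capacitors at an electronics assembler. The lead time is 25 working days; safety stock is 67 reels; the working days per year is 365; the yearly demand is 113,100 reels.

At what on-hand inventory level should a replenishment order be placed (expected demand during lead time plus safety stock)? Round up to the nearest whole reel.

7,814 reels

Daily demand d = 113,100 / 365 = 309.863 reels/day
Demand during lead time = 309.863 × 25 = 7,746.58
Reorder point = 7,746.58 + 67 = 7,813.58 → round up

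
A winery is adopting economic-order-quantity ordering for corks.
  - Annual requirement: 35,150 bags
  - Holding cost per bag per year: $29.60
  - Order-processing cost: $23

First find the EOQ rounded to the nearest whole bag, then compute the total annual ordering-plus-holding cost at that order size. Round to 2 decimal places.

$6,918.11

2DS/H = 2·35,150·23/29.6 = 54,625.00
EOQ = √54,625.00 ≈ 233.72 → Q = 234 bags
Annual ordering cost = (D/Q)·S = (35,150/234) × 23 = $3,454.91
Annual holding cost  = (Q/2)·H = (234/2) × 29.6 = $3,463.20
Total = $3,454.91 + $3,463.20 = $6,918.11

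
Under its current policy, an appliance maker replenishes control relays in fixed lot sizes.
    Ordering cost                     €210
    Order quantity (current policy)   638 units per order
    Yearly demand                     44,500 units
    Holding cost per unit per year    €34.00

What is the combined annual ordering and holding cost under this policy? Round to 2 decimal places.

€25,493.34

Annual ordering cost = (D/Q)·S = (44,500/638) × 210 = €14,647.34
Annual holding cost  = (Q/2)·H = (638/2) × 34 = €10,846.00
Total = €14,647.34 + €10,846.00 = €25,493.34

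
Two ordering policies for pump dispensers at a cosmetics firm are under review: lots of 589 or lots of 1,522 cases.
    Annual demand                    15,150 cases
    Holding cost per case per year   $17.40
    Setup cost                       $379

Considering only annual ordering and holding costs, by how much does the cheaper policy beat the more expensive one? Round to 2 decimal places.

For each Q, cost = (D/Q)·S + (Q/2)·H.
TC(589) = (15,150/589)×379 + (589/2)×17.4 = $14,872.77
TC(1,522) = (15,150/1,522)×379 + (1,522/2)×17.4 = $17,013.97
Lots of 589 are cheaper by $2,141.20.

$2,141.20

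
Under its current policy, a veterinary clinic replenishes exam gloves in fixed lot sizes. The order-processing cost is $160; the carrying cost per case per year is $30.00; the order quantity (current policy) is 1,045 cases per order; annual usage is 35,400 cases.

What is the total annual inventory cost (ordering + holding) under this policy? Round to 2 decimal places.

Ordering: D/Q × S = 35,400/1,045 × $160 = $5,420.10
Holding:  Q/2 × H = 1,045/2 × $30 = $15,675.00
Total = $5,420.10 + $15,675.00 = $21,095.10

$21,095.10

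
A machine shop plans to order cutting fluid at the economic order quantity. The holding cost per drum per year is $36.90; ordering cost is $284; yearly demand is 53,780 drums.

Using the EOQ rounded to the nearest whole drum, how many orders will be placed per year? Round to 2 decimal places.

59.10 orders per year

EOQ = √(2DS/H) = √(2 × 53,780 × 284 / 36.9)
    = √(827,833.06) ≈ 909.85 → Q = 910
Orders per year = D/Q = 53,780 / 910 = 59.099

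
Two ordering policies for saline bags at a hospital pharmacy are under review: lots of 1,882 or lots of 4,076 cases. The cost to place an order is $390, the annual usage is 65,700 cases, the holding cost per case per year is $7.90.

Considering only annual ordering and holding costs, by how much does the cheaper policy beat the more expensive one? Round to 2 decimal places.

$1,337.84

For each Q, cost = (D/Q)·S + (Q/2)·H.
TC(1,882) = (65,700/1,882)×390 + (1,882/2)×7.9 = $21,048.67
TC(4,076) = (65,700/4,076)×390 + (4,076/2)×7.9 = $22,386.51
Cheaper: Q = 1,882.  Difference = $1,337.84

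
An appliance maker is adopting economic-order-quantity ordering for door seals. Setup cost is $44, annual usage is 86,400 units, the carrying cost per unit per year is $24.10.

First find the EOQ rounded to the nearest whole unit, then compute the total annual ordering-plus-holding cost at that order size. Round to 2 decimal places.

EOQ = √(2DS/H) = √(2 × 86,400 × 44 / 24.1)
    = √(315,485.48) ≈ 561.68 → Q = 562 units
Annual ordering cost = (D/Q)·S = (86,400/562) × 44 = $6,764.41
Annual holding cost  = (Q/2)·H = (562/2) × 24.1 = $6,772.10
Total = $6,764.41 + $6,772.10 = $13,536.51

$13,536.51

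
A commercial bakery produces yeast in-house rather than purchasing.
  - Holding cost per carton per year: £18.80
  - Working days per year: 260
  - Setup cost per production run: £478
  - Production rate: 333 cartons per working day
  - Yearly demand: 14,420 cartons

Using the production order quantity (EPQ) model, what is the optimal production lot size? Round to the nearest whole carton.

d = 14,420/260 = 55.4615 cartons/day;  effective holding cost H(1 − d/p) = 18.8·(1 − 55.4615/333) = 15.66884
Q* = √(2DS / H_eff) = √(2·14,420·478 / 15.66884) ≈ 937.98

938 cartons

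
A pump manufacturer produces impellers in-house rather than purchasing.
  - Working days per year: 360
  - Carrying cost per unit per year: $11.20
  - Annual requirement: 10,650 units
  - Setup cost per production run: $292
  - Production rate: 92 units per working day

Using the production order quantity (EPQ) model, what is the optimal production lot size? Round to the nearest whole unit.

905 units

Daily demand d = 10,650/360 = 29.583; p = 92; 1 − d/p = 0.67844
EPQ = √(2DS / (H(1 − d/p)))
    = √(2 × 10,650 × 292 / (11.2 × 0.67844)) ≈ 904.72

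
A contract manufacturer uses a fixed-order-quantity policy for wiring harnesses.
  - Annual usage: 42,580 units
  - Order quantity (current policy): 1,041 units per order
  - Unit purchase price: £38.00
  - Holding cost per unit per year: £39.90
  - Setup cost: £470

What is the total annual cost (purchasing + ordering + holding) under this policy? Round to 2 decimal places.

Ordering: D/Q × S = 42,580/1,041 × £470 = £19,224.40
Holding:  Q/2 × H = 1,041/2 × £39.9 = £20,767.95
Purchase cost = D·C = 42,580 × 38 = £1,618,040.00
Total = £19,224.40 + £20,767.95 + £1,618,040.00 = £1,658,032.35

£1,658,032.35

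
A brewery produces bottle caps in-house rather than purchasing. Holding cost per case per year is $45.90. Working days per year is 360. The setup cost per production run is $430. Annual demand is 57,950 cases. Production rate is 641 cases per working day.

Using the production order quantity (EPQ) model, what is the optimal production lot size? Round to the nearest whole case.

Daily demand d = 57,950/360 = 160.972; p = 641; 1 − d/p = 0.74887
EPQ = √(2DS / (H(1 − d/p)))
    = √(2 × 57,950 × 430 / (45.9 × 0.74887)) ≈ 1,204.11

1,204 cases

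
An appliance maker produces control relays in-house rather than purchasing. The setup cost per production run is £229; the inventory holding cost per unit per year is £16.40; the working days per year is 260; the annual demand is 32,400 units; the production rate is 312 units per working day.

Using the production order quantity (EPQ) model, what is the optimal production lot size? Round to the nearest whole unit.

1,227 units

d = 32,400/260 = 124.6154 units/day;  effective holding cost H(1 − d/p) = 16.4·(1 − 124.6154/312) = 9.84970
Q* = √(2DS / H_eff) = √(2·32,400·229 / 9.84970) ≈ 1,227.42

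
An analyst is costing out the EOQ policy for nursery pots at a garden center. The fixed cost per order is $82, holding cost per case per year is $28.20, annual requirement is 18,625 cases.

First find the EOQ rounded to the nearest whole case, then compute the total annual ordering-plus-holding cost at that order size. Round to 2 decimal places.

$9,281.00

EOQ = √(2DS/H) = √(2 × 18,625 × 82 / 28.2)
    = √(108,315.60) ≈ 329.11 → Q = 329 cases
Ordering: D/Q × S = 18,625/329 × $82 = $4,642.10
Holding:  Q/2 × H = 329/2 × $28.2 = $4,638.90
Total = $4,642.10 + $4,638.90 = $9,281.00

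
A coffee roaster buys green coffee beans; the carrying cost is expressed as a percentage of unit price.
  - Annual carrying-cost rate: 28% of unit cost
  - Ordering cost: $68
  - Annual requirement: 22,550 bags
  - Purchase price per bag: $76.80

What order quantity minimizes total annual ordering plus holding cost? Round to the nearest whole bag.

378 bags

Carrying cost H = $76.8 × 28% = $21.5040/bag/yr
2DS/H = 2·22,550·68/21.504 = 142,615.33
EOQ = √142,615.33 ≈ 377.64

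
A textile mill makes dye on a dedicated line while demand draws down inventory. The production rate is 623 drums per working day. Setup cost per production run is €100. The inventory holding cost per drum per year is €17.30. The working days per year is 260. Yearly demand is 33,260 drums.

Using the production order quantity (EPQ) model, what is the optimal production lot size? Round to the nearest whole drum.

Daily demand d = 33,260/260 = 127.923; p = 623; 1 − d/p = 0.79467
EPQ = √(2DS / (H(1 − d/p)))
    = √(2 × 33,260 × 100 / (17.3 × 0.79467)) ≈ 695.60

696 drums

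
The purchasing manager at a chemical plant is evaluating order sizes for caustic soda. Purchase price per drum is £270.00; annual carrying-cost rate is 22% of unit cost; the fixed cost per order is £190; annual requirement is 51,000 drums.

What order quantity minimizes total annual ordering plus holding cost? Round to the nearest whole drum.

571 drums

Carrying cost H = £270 × 22% = £59.4000/drum/yr
EOQ = √(2DS/H) = √(2 × 51,000 × 190 / 59.4)
    = √(326,262.63) ≈ 571.19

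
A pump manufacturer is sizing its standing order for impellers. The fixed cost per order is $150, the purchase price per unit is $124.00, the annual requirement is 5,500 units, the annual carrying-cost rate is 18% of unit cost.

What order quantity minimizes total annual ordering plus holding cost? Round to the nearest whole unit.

272 units

H = i·C = 0.18 × $124 = $22.3200 per unit-year
Optimal lot size Q* = (2 × 5,500 × $150 / $22.32)^½ ≈ 271.89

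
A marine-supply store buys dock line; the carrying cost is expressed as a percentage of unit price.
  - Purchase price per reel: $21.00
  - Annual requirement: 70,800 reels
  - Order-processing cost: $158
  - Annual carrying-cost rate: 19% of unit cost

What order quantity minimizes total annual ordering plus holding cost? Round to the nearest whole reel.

H = i·C = 0.19 × $21 = $3.9900 per reel-year
2DS/H = 2·70,800·158/3.99 = 5,607,218.05
EOQ = √5,607,218.05 ≈ 2,367.96

2,368 reels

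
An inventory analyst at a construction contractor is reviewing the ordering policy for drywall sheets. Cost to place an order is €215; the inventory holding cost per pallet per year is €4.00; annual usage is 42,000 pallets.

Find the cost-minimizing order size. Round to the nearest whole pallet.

2,125 pallets

EOQ = √(2DS/H) = √(2 × 42,000 × 215 / 4)
    = √(4,515,000.00) ≈ 2,124.85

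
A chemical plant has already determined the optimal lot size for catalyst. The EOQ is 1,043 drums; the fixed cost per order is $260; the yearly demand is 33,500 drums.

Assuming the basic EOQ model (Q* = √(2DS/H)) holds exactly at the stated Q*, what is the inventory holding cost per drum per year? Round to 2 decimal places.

$16.01

EOQ relation: Q² = 2DS/H, so rearrange for the unknown.
H = 2DS / Q² = 2 × 33,500 × 260 / 1,043² = 16.0133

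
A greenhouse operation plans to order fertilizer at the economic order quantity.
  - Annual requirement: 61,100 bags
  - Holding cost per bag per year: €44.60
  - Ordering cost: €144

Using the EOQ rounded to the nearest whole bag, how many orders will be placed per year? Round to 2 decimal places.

97.29 orders per year

EOQ = √(2DS/H) = √(2 × 61,100 × 144 / 44.6)
    = √(394,547.09) ≈ 628.13 → Q = 628
Orders per year = D/Q = 61,100 / 628 = 97.293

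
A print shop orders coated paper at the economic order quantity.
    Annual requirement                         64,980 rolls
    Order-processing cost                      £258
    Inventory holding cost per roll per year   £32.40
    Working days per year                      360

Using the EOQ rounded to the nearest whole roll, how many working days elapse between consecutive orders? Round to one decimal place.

EOQ = √(2DS/H) = √(2 × 64,980 × 258 / 32.4)
    = √(1,034,866.67) ≈ 1,017.28 → Q = 1,017 rolls
T = Q/D × 360 days = 1,017/64,980 × 360 = 5.634 days

5.6 days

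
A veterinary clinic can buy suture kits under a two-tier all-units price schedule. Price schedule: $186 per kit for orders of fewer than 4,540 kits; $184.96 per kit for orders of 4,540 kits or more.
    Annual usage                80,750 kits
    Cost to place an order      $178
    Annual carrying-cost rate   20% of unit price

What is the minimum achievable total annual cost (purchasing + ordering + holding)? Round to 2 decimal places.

H₁ = 20%×$186 = $37.2000;  H₂ = 20%×$184.96 = $36.9920
EOQ₁ = √(2×80,750×178/37.2000) = 879.07  (< 4,540, feasible at tier 1)
EOQ₂ = √(2×80,750×178/36.9920) = 881.54  (< 4,540 → use Q = 4,540 at tier-2 price)
TC(tier 1 (EOQ₁), Q≈879.1) = $15,052,201.50
TC(tier 2, Q≈4,540.0) = $15,022,657.81
Minimum at tier 2: $15,022,657.81

$15,022,657.81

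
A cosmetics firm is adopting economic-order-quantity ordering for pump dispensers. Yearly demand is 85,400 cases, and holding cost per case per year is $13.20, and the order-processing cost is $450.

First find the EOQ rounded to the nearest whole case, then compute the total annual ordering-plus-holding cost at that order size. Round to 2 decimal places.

$31,852.03

Q* = √(2·D·S / H) = √(2·85,400·450 / 13.2) = √5,822,727.3 ≈ 2,413.03 → Q = 2,413 cases
Annual ordering cost = (D/Q)·S = (85,400/2,413) × 450 = $15,926.23
Annual holding cost  = (Q/2)·H = (2,413/2) × 13.2 = $15,925.80
Total = $15,926.23 + $15,925.80 = $31,852.03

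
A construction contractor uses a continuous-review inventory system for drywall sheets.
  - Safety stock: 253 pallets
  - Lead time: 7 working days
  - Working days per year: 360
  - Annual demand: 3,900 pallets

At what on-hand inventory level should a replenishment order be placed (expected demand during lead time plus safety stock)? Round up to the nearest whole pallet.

329 pallets

Daily demand d = 3,900 / 360 = 10.833 pallets/day
Demand during lead time = 10.833 × 7 = 75.83
Reorder point = 75.83 + 253 = 328.83 → round up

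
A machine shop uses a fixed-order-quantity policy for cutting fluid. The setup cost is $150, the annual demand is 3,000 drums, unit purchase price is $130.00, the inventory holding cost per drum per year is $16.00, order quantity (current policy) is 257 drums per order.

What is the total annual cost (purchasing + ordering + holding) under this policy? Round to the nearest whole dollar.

Ordering: D/Q × S = 3,000/257 × $150 = $1,750.97
Holding:  Q/2 × H = 257/2 × $16 = $2,056.00
Purchase cost = D·C = 3,000 × 130 = $390,000.00
Total = $1,750.97 + $2,056.00 + $390,000.00 = $393,806.97

$393,807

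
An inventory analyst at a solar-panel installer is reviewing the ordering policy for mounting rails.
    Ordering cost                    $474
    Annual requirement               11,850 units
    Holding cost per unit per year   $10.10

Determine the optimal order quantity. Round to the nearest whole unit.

Q* = √(2·D·S / H) = √(2·11,850·474 / 10.1) = √1,112,257.4 ≈ 1,054.64

1,055 units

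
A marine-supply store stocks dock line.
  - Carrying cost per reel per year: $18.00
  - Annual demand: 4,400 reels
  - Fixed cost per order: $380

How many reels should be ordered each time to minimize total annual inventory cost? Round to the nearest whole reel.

431 reels

EOQ = √(2DS/H) = √(2 × 4,400 × 380 / 18)
    = √(185,777.78) ≈ 431.02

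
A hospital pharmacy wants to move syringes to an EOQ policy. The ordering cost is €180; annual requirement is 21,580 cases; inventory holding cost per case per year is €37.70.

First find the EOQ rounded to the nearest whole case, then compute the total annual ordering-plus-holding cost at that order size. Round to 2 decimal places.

2DS/H = 2·21,580·180/37.7 = 206,068.97
EOQ = √206,068.97 ≈ 453.95 → Q = 454 cases
Ordering: D/Q × S = 21,580/454 × €180 = €8,555.95
Holding:  Q/2 × H = 454/2 × €37.7 = €8,557.90
Total = €8,555.95 + €8,557.90 = €17,113.85

€17,113.85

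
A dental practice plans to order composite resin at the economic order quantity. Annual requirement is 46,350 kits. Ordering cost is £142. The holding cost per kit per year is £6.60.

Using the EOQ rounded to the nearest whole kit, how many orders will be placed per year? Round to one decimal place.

32.8 orders per year

EOQ = √(2DS/H) = √(2 × 46,350 × 142 / 6.6)
    = √(1,994,454.55) ≈ 1,412.25 → Q = 1,412
N = D/Q = 46,350/1,412 ≈ 32.826 orders/yr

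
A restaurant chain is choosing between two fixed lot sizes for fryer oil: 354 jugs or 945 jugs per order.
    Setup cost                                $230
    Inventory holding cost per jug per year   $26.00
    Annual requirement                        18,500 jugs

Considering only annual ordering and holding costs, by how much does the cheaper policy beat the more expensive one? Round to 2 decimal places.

TC(Q) = (D/Q)S + (Q/2)H
TC(354) = (18,500/354)×230 + (354/2)×26 = $16,621.77
TC(945) = (18,500/945)×230 + (945/2)×26 = $16,787.65
Cheaper: Q = 354.  Difference = $165.87

$165.87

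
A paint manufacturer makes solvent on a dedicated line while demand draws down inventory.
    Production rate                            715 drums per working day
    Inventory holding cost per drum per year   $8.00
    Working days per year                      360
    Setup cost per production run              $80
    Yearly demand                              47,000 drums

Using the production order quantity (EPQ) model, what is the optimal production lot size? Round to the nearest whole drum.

1,072 drums

d = 47,000/360 = 130.5556 drums/day;  effective holding cost H(1 − d/p) = 8·(1 − 130.5556/715) = 6.53924
Q* = √(2DS / H_eff) = √(2·47,000·80 / 6.53924) ≈ 1,072.37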